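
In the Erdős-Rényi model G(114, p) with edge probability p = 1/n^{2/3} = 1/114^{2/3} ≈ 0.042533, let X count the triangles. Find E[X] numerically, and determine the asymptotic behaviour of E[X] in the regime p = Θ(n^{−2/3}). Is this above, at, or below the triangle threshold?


Number of potential triangles: C(114, 3) = 240464.
Each occurs with probability p³ ≈ (0.042533)³ ≈ 7.6946753e-05.
By linearity: E[X] = C(114, 3)·p³ ≈ 240464 · 7.6946753e-05 ≈ 18.50292.
Since α = 2/3 < 1, p = c/n^{2/3} ≫ 1/n is above the triangle threshold p ~ 1/n. Asymptotically E[X] ~ (c³/6)·n^{3(1−α)} = (1³/6)·n^{1} → ∞; triangles are abundant w.h.p.

E[X] ≈ 18.50292; in regime p = Θ(1/n^{2/3}) E[X] diverges (above the triangle threshold p ~ 1/n).


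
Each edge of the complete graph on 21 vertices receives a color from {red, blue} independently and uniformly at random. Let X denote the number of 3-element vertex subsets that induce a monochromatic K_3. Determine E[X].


Let X = Σ_S X_S over the C(21, 3) = 1330 subsets S of size 3, where X_S = 1 if the K_3 on S is monochromatic.
For a fixed S, the K_3 on S has C(3, 2) = 3 edges. P[all 3 edges red] = (1/2)^3, and likewise for blue, so P[monochromatic] = 2·(1/2)^3 = 2^{1 − 3} = 1/4.
By linearity of expectation: E[X] = C(21, 3) · 2^{1 − 3} = 1330 · 1/4 = 665/2.
Numerically: E[X] ≈ 332.500000.

E[X] = C(21,3)·2^(1−C(3,2)) = 665/2 ≈ 332.500000.


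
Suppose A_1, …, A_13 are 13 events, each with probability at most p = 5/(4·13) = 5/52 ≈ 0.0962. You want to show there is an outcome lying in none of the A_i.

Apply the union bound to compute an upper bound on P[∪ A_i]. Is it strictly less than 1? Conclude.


Union bound: P[∪_{i=1}^{13} A_i] ≤ Σ_i P[A_i] ≤ 13·p = 13·(5/52) = 5/4.
Numerically: 5/4 ≈ 1.2500.
Is 5/4 < 1? NO.
Since the bound 5/4 is ≥ 1, the union bound is uninformative here; it does NOT by itself certify existence.

13·p = 5/4 ≈ 1.2500; existence NOT certified by the union bound.


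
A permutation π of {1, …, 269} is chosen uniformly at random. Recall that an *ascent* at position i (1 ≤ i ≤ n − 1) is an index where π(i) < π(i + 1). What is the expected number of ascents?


Write X = Σ X_I over i = 1, …, 268, with X_I the indicator of one ascent.
There are 268 indicators.
For each fixed i, the pair (π(i), π(i+1)) is a uniformly random ordered pair of distinct values from {1, …, 269}; by symmetry P[π(i) < π(i+1)] = 1/2.
By linearity: E[X] = 268 · (1/2) = (269 − 1) · (1/2) = 134 ≈ 134.000000.

E[X] = 134 = 134.000000.


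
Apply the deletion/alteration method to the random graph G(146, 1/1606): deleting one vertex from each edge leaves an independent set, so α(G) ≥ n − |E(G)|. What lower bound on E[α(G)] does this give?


E[|E(G)|] = C(146, 2)·p = 10585 · (1/1606) = 145/22.
E[α(G)] ≥ n − E[|E(G)|] = 146 − 145/22 = 3067/22.
Numerically: ≈ 139.409091.
(This is only a lower bound; the true E[α(G)] may be larger.)

E[α(G)] ≥ 3067/22 ≈ 139.409091.


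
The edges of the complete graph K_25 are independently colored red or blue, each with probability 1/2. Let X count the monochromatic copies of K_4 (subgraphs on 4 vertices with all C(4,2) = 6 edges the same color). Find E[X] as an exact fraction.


Let X = Σ_S X_S over the C(25, 4) = 12650 subsets S of size 4, where X_S = 1 if the K_4 on S is monochromatic.
For a fixed S, the K_4 on S has C(4, 2) = 6 edges. P[all 6 edges red] = (1/2)^6, and likewise for blue, so P[monochromatic] = 2·(1/2)^6 = 2^{1 − 6} = 1/32.
By linearity: E[X] = C(25, 4) · 2^{1 − 6} = 12650 · 1/32 = 6325/16.
Numerically: E[X] ≈ 395.312.

E[X] = C(25,4)·2^(1−C(4,2)) = 6325/16 ≈ 395.312.


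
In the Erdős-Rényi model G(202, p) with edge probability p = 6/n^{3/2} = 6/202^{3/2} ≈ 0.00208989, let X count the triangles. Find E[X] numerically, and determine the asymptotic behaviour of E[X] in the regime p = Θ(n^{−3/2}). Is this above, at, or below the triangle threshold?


Number of potential triangles: C(202, 3) = 1353400.
Each occurs with probability p³ ≈ (0.00208989)³ ≈ 9.12793605e-09.
By linearity: E[X] = C(202, 3)·p³ ≈ 1353400 · 9.12793605e-09 ≈ 0.012354.
Since α = 3/2 > 1, p = c/n^{3/2} = o(1/n) is below the triangle threshold p ~ 1/n. Asymptotically E[X] ~ (c³/6)·n^{3(1−α)} = (6³/6)·n^{-1.5} → 0, so by Markov's inequality G has no triangles w.h.p.

E[X] ≈ 0.012354; in regime p = Θ(1/n^{3/2}) E[X] tends to 0 (below the triangle threshold p ~ 1/n).


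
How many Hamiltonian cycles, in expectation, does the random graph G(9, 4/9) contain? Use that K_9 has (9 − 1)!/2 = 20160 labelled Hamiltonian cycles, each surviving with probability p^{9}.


K_9 has (9 − 1)!/2 = 20160 labelled Hamiltonian cycles.
For each such Hamiltonian cycle H, let X_H = 1 if all 9 edges of H are present in G. Then P[X_H = 1] = p^{9} = (4/9)^{9} = 262144/387420489.
By linearity of expectation: E[X] = Σ_H E[X_H] = 20160 · p^{9} = 20160 · 262144/387420489 = 587202560/43046721.
Numerically: E[X] ≈ 13.641.

E[X] = 20160 · (4/9)^{9} = 587202560/43046721 ≈ 13.641.


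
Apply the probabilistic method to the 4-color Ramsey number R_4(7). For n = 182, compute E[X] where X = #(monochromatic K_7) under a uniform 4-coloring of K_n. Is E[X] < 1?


E[X] = C(182, 7) · 4^{1 − 21} = 1167752750736 · 4^{−20} = 1167752750736/1099511627776.
As a reduced fraction: E[X] = 72984546921/68719476736 ≈ 1.062065.
Is E[X] < 1? NO.
Since E[X] ≥ 1, the first-moment bound is inconclusive at n = 182; it does NOT by itself certify R_4(7) > 182.

E[X] = 72984546921/68719476736 ≈ 1.062065; E[X] ≥ 1; first-moment method inconclusive here.


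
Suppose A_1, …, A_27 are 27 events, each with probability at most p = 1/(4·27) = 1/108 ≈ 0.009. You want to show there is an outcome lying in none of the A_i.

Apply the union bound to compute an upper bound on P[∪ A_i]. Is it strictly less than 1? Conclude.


Union bound: P[∪_{i=1}^{27} A_i] ≤ Σ_i P[A_i] ≤ 27·p = 27·(1/108) = 1/4.
Numerically: 1/4 ≈ 0.250.
Is 1/4 < 1? YES.
Since P[∪ A_i] ≤ 1/4 < 1, the complement has P[∩ A_i^c] ≥ 1 − 1/4 = 3/4 > 0, so some outcome avoids every A_i.

27·p = 1/4 ≈ 0.250; existence CERTIFIED by the union bound.


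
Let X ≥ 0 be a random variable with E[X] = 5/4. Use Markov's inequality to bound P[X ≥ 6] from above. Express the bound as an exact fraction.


μ = E[X] = 5/4, a = 6.
Markov: P[X ≥ 6] ≤ μ/a = (5/4)/6 = 5/24.
Numerically: ≈ 0.208.
(Since a = 6 > μ = 1.250, the bound 5/24 is < 1 and informative.)

P[X ≥ 6] ≤ 5/24 ≈ 0.208.


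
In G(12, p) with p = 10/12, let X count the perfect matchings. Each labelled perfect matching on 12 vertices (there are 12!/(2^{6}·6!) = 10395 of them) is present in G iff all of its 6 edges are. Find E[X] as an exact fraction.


K_12 has 12!/(2^{6}·6!) = 10395 labelled perfect matchings.
For each such perfect matching H, let X_H = 1 if all 6 edges of H are present in G. Then P[X_H = 1] = p^{6} = (5/6)^{6} = 15625/46656.
By linearity: E[X] = Σ_H E[X_H] = 10395 · p^{6} = 10395 · 15625/46656 = 6015625/1728.
Numerically: E[X] ≈ 3481.26.

E[X] = 10395 · (5/6)^{6} = 6015625/1728 ≈ 3481.26.


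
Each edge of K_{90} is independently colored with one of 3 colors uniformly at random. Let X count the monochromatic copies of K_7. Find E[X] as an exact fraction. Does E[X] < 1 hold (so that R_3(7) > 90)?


E[X] = C(90, 7) · 3^{1 − 21} = 7471375560 · 3^{−20} = 7471375560/3486784401.
As a reduced fraction: E[X] = 830152840/387420489 ≈ 2.1427696.
Is E[X] < 1? NO.
Since E[X] ≥ 1, the first-moment bound is inconclusive at n = 90; it does NOT by itself certify R_3(7) > 90.

E[X] = 830152840/387420489 ≈ 2.1427696; E[X] ≥ 1; first-moment method inconclusive here.


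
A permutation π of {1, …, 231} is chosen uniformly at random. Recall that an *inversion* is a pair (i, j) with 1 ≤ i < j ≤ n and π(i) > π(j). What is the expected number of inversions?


Write X = Σ X_I over the C(231, 2) = 26565 pairs i < j, with X_I the indicator of one inversion.
There are 26565 indicators.
For each fixed pair i < j, the values π(i) and π(j) are two distinct elements of {1, …, 231} in uniformly random order; by symmetry P[π(i) > π(j)] = 1/2.
By linearity: E[X] = 26565 · (1/2) = C(231, 2) · (1/2) = 26565/2 = 26565/2 ≈ 13282.5000.

E[X] = 26565/2 = 13282.5000.


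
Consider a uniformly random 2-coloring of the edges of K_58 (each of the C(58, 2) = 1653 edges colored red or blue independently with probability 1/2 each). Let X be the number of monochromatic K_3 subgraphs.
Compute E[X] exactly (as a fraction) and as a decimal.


Let X = Σ_S X_S over the C(58, 3) = 30856 subsets S of size 3, where X_S = 1 if the K_3 on S is monochromatic.
For a fixed S, the K_3 on S has C(3, 2) = 3 edges. P[all 3 edges red] = (1/2)^3, and likewise for blue, so P[monochromatic] = 2·(1/2)^3 = 2^{1 − 3} = 1/4.
By linearity of expectation: E[X] = C(58, 3) · 2^{1 − 3} = 30856 · 1/4 = 7714.
Numerically: E[X] ≈ 7714.000000.

E[X] = C(58,3)·2^(1−C(3,2)) = 7714 ≈ 7714.000000.


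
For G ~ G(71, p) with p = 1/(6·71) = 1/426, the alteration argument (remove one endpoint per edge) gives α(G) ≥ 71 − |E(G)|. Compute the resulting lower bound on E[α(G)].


E[|E(G)|] = C(71, 2)·p = 2485 · (1/426) = 35/6.
E[α(G)] ≥ n − E[|E(G)|] = 71 − 35/6 = 391/6.
Numerically: ≈ 65.166667.
(This is only a lower bound; the true E[α(G)] may be larger.)

E[α(G)] ≥ 391/6 ≈ 65.166667.


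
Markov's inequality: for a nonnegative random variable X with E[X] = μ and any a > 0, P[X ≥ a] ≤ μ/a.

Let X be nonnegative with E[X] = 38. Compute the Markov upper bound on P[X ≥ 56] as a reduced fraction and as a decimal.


μ = E[X] = 38, a = 56.
Markov: P[X ≥ 56] ≤ μ/a = (38)/56 = 19/28.
Numerically: ≈ 0.6786.
(Since a = 56 > μ = 38.0000, the bound 19/28 is < 1 and informative.)

P[X ≥ 56] ≤ 19/28 ≈ 0.6786.


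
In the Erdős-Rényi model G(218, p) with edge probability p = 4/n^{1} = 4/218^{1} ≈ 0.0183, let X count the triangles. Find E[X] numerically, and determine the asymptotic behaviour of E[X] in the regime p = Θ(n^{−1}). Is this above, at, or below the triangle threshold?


Number of potential triangles: C(218, 3) = 1703016.
Each occurs with probability p³ ≈ (0.0183)³ ≈ 6.17747e-06.
By linearity: E[X] = C(218, 3)·p³ ≈ 1703016 · 6.17747e-06 ≈ 10.520.
Here α = 1, so p = 4/n is exactly at the triangle threshold p ~ 1/n. Asymptotically E[X] → c³/6 = 4³/6 = 32/3 ≈ 10.667, a bounded constant. In this regime the triangle count is asymptotically Poisson(c³/6).

E[X] ≈ 10.520; in regime p = Θ(1/n^{1}) E[X] stays bounded (at the triangle threshold p ~ 1/n).


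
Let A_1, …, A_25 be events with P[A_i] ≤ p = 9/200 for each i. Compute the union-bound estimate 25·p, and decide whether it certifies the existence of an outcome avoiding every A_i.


Union bound: P[∪_{i=1}^{25} A_i] ≤ Σ_i P[A_i] ≤ 25·p = 25·(9/200) = 9/8.
Numerically: 9/8 ≈ 1.12500.
Is 9/8 < 1? NO.
Since the bound 9/8 is ≥ 1, the union bound is uninformative here; it does NOT by itself certify existence.

25·p = 9/8 ≈ 1.12500; existence NOT certified by the union bound.


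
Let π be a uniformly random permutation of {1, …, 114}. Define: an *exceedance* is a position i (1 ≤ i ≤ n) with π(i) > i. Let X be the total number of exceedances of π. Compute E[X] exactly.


Write X = Σ_{i=1}^{114} X_i, where X_i = 1_{π(i) > i}.
For each fixed i, π(i) is uniform over {1, …, 114} (marginal of a uniform permutation), so P[π(i) > i] = (n − i)/n. Summing: Σ_{i=1}^{114} (n − i)/n = (0 + 1 + … + 113)/114 = 114(114 − 1)/(2·114) = (114 − 1)/2.
Hence E[X] = Σ_{i=1}^{114} (114 − i)/114 = 113/2 ≈ 56.5000.

E[X] = 113/2 = 56.5000.


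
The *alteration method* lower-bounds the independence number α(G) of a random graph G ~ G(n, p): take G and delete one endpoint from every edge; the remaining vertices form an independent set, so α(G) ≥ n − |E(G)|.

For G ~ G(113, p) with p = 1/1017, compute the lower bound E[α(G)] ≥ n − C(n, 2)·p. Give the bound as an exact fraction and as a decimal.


E[|E(G)|] = C(113, 2)·p = 6328 · (1/1017) = 56/9.
E[α(G)] ≥ n − E[|E(G)|] = 113 − 56/9 = 961/9.
Numerically: ≈ 106.778.
(This is only a lower bound; the true E[α(G)] may be larger.)

E[α(G)] ≥ 961/9 ≈ 106.778.


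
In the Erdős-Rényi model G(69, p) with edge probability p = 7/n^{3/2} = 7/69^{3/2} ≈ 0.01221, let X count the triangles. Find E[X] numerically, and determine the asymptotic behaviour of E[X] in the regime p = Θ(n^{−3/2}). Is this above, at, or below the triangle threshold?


Number of potential triangles: C(69, 3) = 52394.
Each occurs with probability p³ ≈ (0.01221)³ ≈ 1.821685e-06.
By linearity: E[X] = C(69, 3)·p³ ≈ 52394 · 1.821685e-06 ≈ 0.0954.
Since α = 3/2 > 1, p = c/n^{3/2} = o(1/n) is below the triangle threshold p ~ 1/n. Asymptotically E[X] ~ (c³/6)·n^{3(1−α)} = (7³/6)·n^{-1.5} → 0, so by Markov's inequality G has no triangles w.h.p.

E[X] ≈ 0.0954; in regime p = Θ(1/n^{3/2}) E[X] tends to 0 (below the triangle threshold p ~ 1/n).


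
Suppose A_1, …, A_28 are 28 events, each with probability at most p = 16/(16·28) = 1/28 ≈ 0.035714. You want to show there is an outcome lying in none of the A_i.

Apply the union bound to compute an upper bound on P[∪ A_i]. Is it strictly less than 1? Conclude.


Union bound: P[∪_{i=1}^{28} A_i] ≤ Σ_i P[A_i] ≤ 28·p = 28·(1/28) = 1.
Numerically: 1 ≈ 1.000000.
Is 1 < 1? NO.
Since the bound 1 is ≥ 1, the union bound is uninformative here; it does NOT by itself certify existence.

28·p = 1 ≈ 1.000000; existence NOT certified by the union bound.


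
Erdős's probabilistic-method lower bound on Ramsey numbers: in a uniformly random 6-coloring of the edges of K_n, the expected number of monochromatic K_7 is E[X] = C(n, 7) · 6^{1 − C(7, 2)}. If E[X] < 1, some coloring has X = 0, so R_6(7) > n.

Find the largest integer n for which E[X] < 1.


We need C(n, 7) · 6^{1 − 21} < 1, i.e. C(n, 7) < 6^{21 − 1} = 3656158440062976.
Check values of n near the boundary:
  n = 567: C(567, 7) = 3601671315933933; 3601671315933933 < 3656158440062976? YES
  n = 568: C(568, 7) = 3646611956239704; 3646611956239704 < 3656158440062976? YES
  n = 569: C(569, 7) = 3692032389858348; 3692032389858348 < 3656158440062976? NO
The largest n with C(n, 7) < 3656158440062976 is n = 568 (where E[X] = 16882462760369/16926659444736 ≈ 0.997). Hence R_6(7) > 568, i.e. R_6(7) ≥ 569.

Largest n = 568; hence R_6(7) > 568.


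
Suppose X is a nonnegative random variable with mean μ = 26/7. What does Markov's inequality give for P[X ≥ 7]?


μ = E[X] = 26/7, a = 7.
Markov: P[X ≥ 7] ≤ μ/a = (26/7)/7 = 26/49.
Numerically: ≈ 0.5306.
(Since a = 7 > μ = 3.7143, the bound 26/49 is < 1 and informative.)

P[X ≥ 7] ≤ 26/49 ≈ 0.5306.


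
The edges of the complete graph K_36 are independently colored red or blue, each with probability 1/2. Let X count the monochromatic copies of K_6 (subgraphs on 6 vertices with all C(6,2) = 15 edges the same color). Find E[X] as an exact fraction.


Let X = Σ_S X_S over the C(36, 6) = 1947792 subsets S of size 6, where X_S = 1 if the K_6 on S is monochromatic.
For a fixed S, the K_6 on S has C(6, 2) = 15 edges. P[all 15 edges red] = (1/2)^15, and likewise for blue, so P[monochromatic] = 2·(1/2)^15 = 2^{1 − 15} = 1/16384.
Summing: E[X] = C(36, 6) · 2^{1 − 15} = 1947792 · 1/16384 = 121737/1024.
Numerically: E[X] ≈ 118.88379.

E[X] = C(36,6)·2^(1−C(6,2)) = 121737/1024 ≈ 118.88379.


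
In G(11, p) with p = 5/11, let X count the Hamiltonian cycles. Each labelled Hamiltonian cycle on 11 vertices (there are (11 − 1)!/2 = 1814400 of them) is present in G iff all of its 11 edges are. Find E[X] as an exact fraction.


K_11 has (11 − 1)!/2 = 1814400 labelled Hamiltonian cycles.
For each such Hamiltonian cycle H, let X_H = 1 if all 11 edges of H are present in G. Then P[X_H = 1] = p^{11} = (5/11)^{11} = 48828125/285311670611.
Summing the indicators: E[X] = Σ_H E[X_H] = 1814400 · p^{11} = 1814400 · 48828125/285311670611 = 88593750000000/285311670611.
Numerically: E[X] ≈ 310.52.

E[X] = 1814400 · (5/11)^{11} = 88593750000000/285311670611 ≈ 310.52.


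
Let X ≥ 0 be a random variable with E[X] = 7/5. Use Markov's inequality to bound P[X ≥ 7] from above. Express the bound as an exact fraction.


μ = E[X] = 7/5, a = 7.
Markov: P[X ≥ 7] ≤ μ/a = (7/5)/7 = 1/5.
Numerically: ≈ 0.20000.
(Since a = 7 > μ = 1.40000, the bound 1/5 is < 1 and informative.)

P[X ≥ 7] ≤ 1/5 ≈ 0.20000.


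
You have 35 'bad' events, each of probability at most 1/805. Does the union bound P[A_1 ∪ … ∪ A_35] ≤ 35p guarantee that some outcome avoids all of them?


Union bound: P[∪_{i=1}^{35} A_i] ≤ Σ_i P[A_i] ≤ 35·p = 35·(1/805) = 1/23.
Numerically: 1/23 ≈ 0.04348.
Is 1/23 < 1? YES.
Since P[∪ A_i] ≤ 1/23 < 1, the complement has P[∩ A_i^c] ≥ 1 − 1/23 = 22/23 > 0, so some outcome avoids every A_i.

35·p = 1/23 ≈ 0.04348; existence CERTIFIED by the union bound.


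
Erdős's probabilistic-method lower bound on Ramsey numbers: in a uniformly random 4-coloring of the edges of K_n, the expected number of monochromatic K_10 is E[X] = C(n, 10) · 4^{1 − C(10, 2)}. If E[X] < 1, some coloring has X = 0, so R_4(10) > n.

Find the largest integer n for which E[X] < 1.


We need C(n, 10) · 4^{1 − 45} < 1, i.e. C(n, 10) < 4^{45 − 1} = 309485009821345068724781056.
Check values of n near the boundary:
  n = 2019: C(2019, 10) = 303322949179835278009229628; 303322949179835278009229628 < 309485009821345068724781056? YES
  n = 2020: C(2020, 10) = 304832018578739931133653656; 304832018578739931133653656 < 309485009821345068724781056? YES
  n = 2021: C(2021, 10) = 306347841644770462864800616; 306347841644770462864800616 < 309485009821345068724781056? YES
  n = 2022: C(2022, 10) = 307870445231474093395937796; 307870445231474093395937796 < 309485009821345068724781056? YES
  n = 2023: C(2023, 10) = 309399856285778485315440716; 309399856285778485315440716 < 309485009821345068724781056? YES
  n = 2024: C(2024, 10) = 310936101848269937576192656; 310936101848269937576192656 < 309485009821345068724781056? NO
  n = 2025: C(2025, 10) = 312479209053472269772600560; 312479209053472269772600560 < 309485009821345068724781056? NO
The largest n with C(n, 10) < 309485009821345068724781056 is n = 2023 (where E[X] = 77349964071444621328860179/77371252455336267181195264 ≈ 0.99972). Hence R_4(10) > 2023, i.e. R_4(10) ≥ 2024.

Largest n = 2023; hence R_4(10) > 2023.


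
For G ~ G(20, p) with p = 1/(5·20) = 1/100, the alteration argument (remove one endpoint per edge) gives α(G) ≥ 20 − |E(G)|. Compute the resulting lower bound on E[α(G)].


E[|E(G)|] = C(20, 2)·p = 190 · (1/100) = 19/10.
E[α(G)] ≥ n − E[|E(G)|] = 20 − 19/10 = 181/10.
Numerically: ≈ 18.100000.
(This is only a lower bound; the true E[α(G)] may be larger.)

E[α(G)] ≥ 181/10 ≈ 18.100000.


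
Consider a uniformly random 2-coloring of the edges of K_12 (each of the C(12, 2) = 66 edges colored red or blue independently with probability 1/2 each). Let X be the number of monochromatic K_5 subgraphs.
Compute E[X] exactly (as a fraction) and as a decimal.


Let X = Σ_S X_S over the C(12, 5) = 792 subsets S of size 5, where X_S = 1 if the K_5 on S is monochromatic.
For a fixed S, the K_5 on S has C(5, 2) = 10 edges. P[all 10 edges red] = (1/2)^10, and likewise for blue, so P[monochromatic] = 2·(1/2)^10 = 2^{1 − 10} = 1/512.
Summing: E[X] = C(12, 5) · 2^{1 − 10} = 792 · 1/512 = 99/64.
Numerically: E[X] ≈ 1.547.

E[X] = C(12,5)·2^(1−C(5,2)) = 99/64 ≈ 1.547.


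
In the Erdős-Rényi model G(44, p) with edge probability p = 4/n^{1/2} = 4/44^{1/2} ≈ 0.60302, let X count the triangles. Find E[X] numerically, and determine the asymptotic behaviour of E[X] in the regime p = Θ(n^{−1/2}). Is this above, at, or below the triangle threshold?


Number of potential triangles: C(44, 3) = 13244.
Each occurs with probability p³ ≈ (0.60302)³ ≈ 2.1928098e-01.
By linearity: E[X] = C(44, 3)·p³ ≈ 13244 · 2.1928098e-01 ≈ 2904.15727.
Since α = 1/2 < 1, p = c/n^{1/2} ≫ 1/n is above the triangle threshold p ~ 1/n. Asymptotically E[X] ~ (c³/6)·n^{3(1−α)} = (4³/6)·n^{1.5} → ∞; triangles are abundant w.h.p.

E[X] ≈ 2904.15727; in regime p = Θ(1/n^{1/2}) E[X] diverges (above the triangle threshold p ~ 1/n).


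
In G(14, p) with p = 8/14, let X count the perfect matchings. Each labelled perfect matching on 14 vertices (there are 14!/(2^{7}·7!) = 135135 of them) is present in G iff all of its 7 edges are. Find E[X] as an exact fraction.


K_14 has 14!/(2^{7}·7!) = 135135 labelled perfect matchings.
For each such perfect matching H, let X_H = 1 if all 7 edges of H are present in G. Then P[X_H = 1] = p^{7} = (4/7)^{7} = 16384/823543.
By linearity of expectation: E[X] = Σ_H E[X_H] = 135135 · p^{7} = 135135 · 16384/823543 = 316293120/117649.
Numerically: E[X] ≈ 2688.

E[X] = 135135 · (4/7)^{7} = 316293120/117649 ≈ 2688.


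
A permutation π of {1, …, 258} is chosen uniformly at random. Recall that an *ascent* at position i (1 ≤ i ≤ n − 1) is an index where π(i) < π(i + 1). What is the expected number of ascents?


Write X = Σ X_I over i = 1, …, 257, with X_I the indicator of one ascent.
There are 257 indicators.
For each fixed i, the pair (π(i), π(i+1)) is a uniformly random ordered pair of distinct values from {1, …, 258}; by symmetry P[π(i) < π(i+1)] = 1/2.
By linearity: E[X] = 257 · (1/2) = (258 − 1) · (1/2) = 257/2 ≈ 128.500000.

E[X] = 257/2 = 128.500000.


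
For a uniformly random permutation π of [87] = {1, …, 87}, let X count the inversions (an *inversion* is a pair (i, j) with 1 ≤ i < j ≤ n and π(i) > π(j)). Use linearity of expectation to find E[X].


Write X = Σ X_I over the C(87, 2) = 3741 pairs i < j, with X_I the indicator of one inversion.
There are 3741 indicators.
For each fixed pair i < j, the values π(i) and π(j) are two distinct elements of {1, …, 87} in uniformly random order; by symmetry P[π(i) > π(j)] = 1/2.
By linearity: E[X] = 3741 · (1/2) = C(87, 2) · (1/2) = 3741/2 = 3741/2 ≈ 1870.5000.

E[X] = 3741/2 = 1870.5000.


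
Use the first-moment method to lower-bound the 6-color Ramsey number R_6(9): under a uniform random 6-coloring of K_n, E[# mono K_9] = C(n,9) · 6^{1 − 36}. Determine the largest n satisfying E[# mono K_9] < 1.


We need C(n, 9) · 6^{1 − 36} < 1, i.e. C(n, 9) < 6^{36 − 1} = 1719070799748422591028658176.
Check values of n near the boundary:
  n = 4402: C(4402, 9) = 1696419745356657449393393700; 1696419745356657449393393700 < 1719070799748422591028658176? YES
  n = 4403: C(4403, 9) = 1699894433046281918452233150; 1699894433046281918452233150 < 1719070799748422591028658176? YES
  n = 4404: C(4404, 9) = 1703375445537161676647015880; 1703375445537161676647015880 < 1719070799748422591028658176? YES
  n = 4405: C(4405, 9) = 1706862792900636302463627150; 1706862792900636302463627150 < 1719070799748422591028658176? YES
  n = 4406: C(4406, 9) = 1710356485221788389505285700; 1710356485221788389505285700 < 1719070799748422591028658176? YES
  n = 4407: C(4407, 9) = 1713856532599459170657070050; 1713856532599459170657070050 < 1719070799748422591028658176? YES
  n = 4408: C(4408, 9) = 1717362945146264156457459600; 1717362945146264156457459600 < 1719070799748422591028658176? YES
  n = 4409: C(4409, 9) = 1720875732988608787686577131; 1720875732988608787686577131 < 1719070799748422591028658176? NO
  n = 4410: C(4410, 9) = 1724394906266704102180823710; 1724394906266704102180823710 < 1719070799748422591028658176? NO
  n = 4411: C(4411, 9) = 1727920475134582415883601405; 1727920475134582415883601405 < 1719070799748422591028658176? NO
The largest n with C(n, 9) < 1719070799748422591028658176 is n = 4408 (where E[X] = 35778394690547169926197075/35813974994758803979763712 ≈ 0.999). Hence R_6(9) > 4408, i.e. R_6(9) ≥ 4409.

Largest n = 4408; hence R_6(9) > 4408.


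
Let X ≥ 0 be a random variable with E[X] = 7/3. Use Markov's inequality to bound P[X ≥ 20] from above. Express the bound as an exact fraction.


μ = E[X] = 7/3, a = 20.
Markov: P[X ≥ 20] ≤ μ/a = (7/3)/20 = 7/60.
Numerically: ≈ 0.116667.
(Since a = 20 > μ = 2.333333, the bound 7/60 is < 1 and informative.)

P[X ≥ 20] ≤ 7/60 ≈ 0.116667.


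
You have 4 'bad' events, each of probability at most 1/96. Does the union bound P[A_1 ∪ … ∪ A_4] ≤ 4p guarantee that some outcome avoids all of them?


Union bound: P[∪_{i=1}^{4} A_i] ≤ Σ_i P[A_i] ≤ 4·p = 4·(1/96) = 1/24.
Numerically: 1/24 ≈ 0.041667.
Is 1/24 < 1? YES.
Since P[∪ A_i] ≤ 1/24 < 1, the complement has P[∩ A_i^c] ≥ 1 − 1/24 = 23/24 > 0, so some outcome avoids every A_i.

4·p = 1/24 ≈ 0.041667; existence CERTIFIED by the union bound.


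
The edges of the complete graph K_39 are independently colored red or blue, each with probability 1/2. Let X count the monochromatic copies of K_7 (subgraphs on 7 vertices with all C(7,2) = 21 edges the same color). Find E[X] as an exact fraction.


Let X = Σ_S X_S over the C(39, 7) = 15380937 subsets S of size 7, where X_S = 1 if the K_7 on S is monochromatic.
For a fixed S, the K_7 on S has C(7, 2) = 21 edges. P[all 21 edges red] = (1/2)^21, and likewise for blue, so P[monochromatic] = 2·(1/2)^21 = 2^{1 − 21} = 1/1048576.
By linearity of expectation: E[X] = C(39, 7) · 2^{1 − 21} = 15380937 · 1/1048576 = 15380937/1048576.
Numerically: E[X] ≈ 14.668405.

E[X] = C(39,7)·2^(1−C(7,2)) = 15380937/1048576 ≈ 14.668405.


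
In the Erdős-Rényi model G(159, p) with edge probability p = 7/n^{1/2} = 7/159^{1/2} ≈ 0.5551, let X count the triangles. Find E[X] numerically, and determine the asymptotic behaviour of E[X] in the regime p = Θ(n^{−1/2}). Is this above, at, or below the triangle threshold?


Number of potential triangles: C(159, 3) = 657359.
Each occurs with probability p³ ≈ (0.5551)³ ≈ 1.710797e-01.
By linearity: E[X] = C(159, 3)·p³ ≈ 657359 · 1.710797e-01 ≈ 112460.7685.
Since α = 1/2 < 1, p = c/n^{1/2} ≫ 1/n is above the triangle threshold p ~ 1/n. Asymptotically E[X] ~ (c³/6)·n^{3(1−α)} = (7³/6)·n^{1.5} → ∞; triangles are abundant w.h.p.

E[X] ≈ 112460.7685; in regime p = Θ(1/n^{1/2}) E[X] diverges (above the triangle threshold p ~ 1/n).


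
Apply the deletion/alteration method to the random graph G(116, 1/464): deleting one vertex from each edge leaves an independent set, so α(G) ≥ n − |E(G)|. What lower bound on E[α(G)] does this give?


E[|E(G)|] = C(116, 2)·p = 6670 · (1/464) = 115/8.
E[α(G)] ≥ n − E[|E(G)|] = 116 − 115/8 = 813/8.
Numerically: ≈ 101.625000.
(This is only a lower bound; the true E[α(G)] may be larger.)

E[α(G)] ≥ 813/8 ≈ 101.625000.


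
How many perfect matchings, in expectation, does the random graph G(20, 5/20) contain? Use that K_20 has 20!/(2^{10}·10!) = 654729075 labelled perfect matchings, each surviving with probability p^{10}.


K_20 has 20!/(2^{10}·10!) = 654729075 labelled perfect matchings.
For each such perfect matching H, let X_H = 1 if all 10 edges of H are present in G. Then P[X_H = 1] = p^{10} = (1/4)^{10} = 1/1048576.
By linearity of expectation: E[X] = Σ_H E[X_H] = 654729075 · p^{10} = 654729075 · 1/1048576 = 654729075/1048576.
Numerically: E[X] ≈ 624.

E[X] = 654729075 · (1/4)^{10} = 654729075/1048576 ≈ 624.


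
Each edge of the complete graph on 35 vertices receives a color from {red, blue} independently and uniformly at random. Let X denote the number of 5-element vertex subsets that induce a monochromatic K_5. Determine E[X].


Let X = Σ_S X_S over the C(35, 5) = 324632 subsets S of size 5, where X_S = 1 if the K_5 on S is monochromatic.
For a fixed S, the K_5 on S has C(5, 2) = 10 edges. P[all 10 edges red] = (1/2)^10, and likewise for blue, so P[monochromatic] = 2·(1/2)^10 = 2^{1 − 10} = 1/512.
Summing: E[X] = C(35, 5) · 2^{1 − 10} = 324632 · 1/512 = 40579/64.
Numerically: E[X] ≈ 634.0469.

E[X] = C(35,5)·2^(1−C(5,2)) = 40579/64 ≈ 634.0469.


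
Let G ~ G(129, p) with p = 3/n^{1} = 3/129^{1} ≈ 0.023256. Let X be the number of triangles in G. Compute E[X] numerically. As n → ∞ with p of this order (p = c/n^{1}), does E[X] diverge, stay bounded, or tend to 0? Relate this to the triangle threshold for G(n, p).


Number of potential triangles: C(129, 3) = 349504.
Each occurs with probability p³ ≈ (0.023256)³ ≈ 1.2577509e-05.
By linearity: E[X] = C(129, 3)·p³ ≈ 349504 · 1.2577509e-05 ≈ 4.39589.
Here α = 1, so p = 3/n is exactly at the triangle threshold p ~ 1/n. Asymptotically E[X] → c³/6 = 3³/6 = 9/2 ≈ 4.50000, a bounded constant. In this regime the triangle count is asymptotically Poisson(c³/6).

E[X] ≈ 4.39589; in regime p = Θ(1/n^{1}) E[X] stays bounded (at the triangle threshold p ~ 1/n).


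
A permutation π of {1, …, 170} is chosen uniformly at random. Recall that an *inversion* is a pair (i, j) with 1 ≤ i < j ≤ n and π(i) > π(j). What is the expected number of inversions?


Write X = Σ X_I over the C(170, 2) = 14365 pairs i < j, with X_I the indicator of one inversion.
There are 14365 indicators.
For each fixed pair i < j, the values π(i) and π(j) are two distinct elements of {1, …, 170} in uniformly random order; by symmetry P[π(i) > π(j)] = 1/2.
By linearity: E[X] = 14365 · (1/2) = C(170, 2) · (1/2) = 14365/2 = 14365/2 ≈ 7182.50000.

E[X] = 14365/2 = 7182.50000.


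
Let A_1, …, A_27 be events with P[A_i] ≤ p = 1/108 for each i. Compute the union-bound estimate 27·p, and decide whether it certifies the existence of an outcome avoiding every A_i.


Union bound: P[∪_{i=1}^{27} A_i] ≤ Σ_i P[A_i] ≤ 27·p = 27·(1/108) = 1/4.
Numerically: 1/4 ≈ 0.2500000.
Is 1/4 < 1? YES.
Since P[∪ A_i] ≤ 1/4 < 1, the complement has P[∩ A_i^c] ≥ 1 − 1/4 = 3/4 > 0, so some outcome avoids every A_i.

27·p = 1/4 ≈ 0.2500000; existence CERTIFIED by the union bound.


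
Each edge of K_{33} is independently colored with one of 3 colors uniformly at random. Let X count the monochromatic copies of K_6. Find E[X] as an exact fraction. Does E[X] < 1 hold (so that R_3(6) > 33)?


E[X] = C(33, 6) · 3^{1 − 15} = 1107568 · 3^{−14} = 1107568/4782969.
As a reduced fraction: E[X] = 1107568/4782969 ≈ 0.232.
Is E[X] < 1? YES.
Since E[X] < 1, there exists a 3-coloring of K_{33} with no monochromatic K_6; hence R_3(6) > 33.

E[X] = 1107568/4782969 ≈ 0.232; E[X] < 1, so R_3(6) > 33.


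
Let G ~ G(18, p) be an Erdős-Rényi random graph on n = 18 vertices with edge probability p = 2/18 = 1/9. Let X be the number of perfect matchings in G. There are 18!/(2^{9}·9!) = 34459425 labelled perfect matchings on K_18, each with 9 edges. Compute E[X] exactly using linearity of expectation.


K_18 has 18!/(2^{9}·9!) = 34459425 labelled perfect matchings.
For each such perfect matching H, let X_H = 1 if all 9 edges of H are present in G. Then P[X_H = 1] = p^{9} = (1/9)^{9} = 1/387420489.
Summing the indicators: E[X] = Σ_H E[X_H] = 34459425 · p^{9} = 34459425 · 1/387420489 = 425425/4782969.
Numerically: E[X] ≈ 0.08895.

E[X] = 34459425 · (1/9)^{9} = 425425/4782969 ≈ 0.08895.


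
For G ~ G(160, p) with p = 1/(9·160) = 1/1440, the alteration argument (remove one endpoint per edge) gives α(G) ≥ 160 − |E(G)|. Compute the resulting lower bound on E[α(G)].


E[|E(G)|] = C(160, 2)·p = 12720 · (1/1440) = 53/6.
E[α(G)] ≥ n − E[|E(G)|] = 160 − 53/6 = 907/6.
Numerically: ≈ 151.167.
(This is only a lower bound; the true E[α(G)] may be larger.)

E[α(G)] ≥ 907/6 ≈ 151.167.


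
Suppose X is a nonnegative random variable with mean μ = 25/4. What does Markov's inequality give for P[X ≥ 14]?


μ = E[X] = 25/4, a = 14.
Markov: P[X ≥ 14] ≤ μ/a = (25/4)/14 = 25/56.
Numerically: ≈ 0.44643.
(Since a = 14 > μ = 6.25000, the bound 25/56 is < 1 and informative.)

P[X ≥ 14] ≤ 25/56 ≈ 0.44643.


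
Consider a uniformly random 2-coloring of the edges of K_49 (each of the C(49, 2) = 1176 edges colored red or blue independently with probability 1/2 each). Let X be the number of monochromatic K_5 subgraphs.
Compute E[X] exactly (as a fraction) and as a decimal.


Let X = Σ_S X_S over the C(49, 5) = 1906884 subsets S of size 5, where X_S = 1 if the K_5 on S is monochromatic.
For a fixed S, the K_5 on S has C(5, 2) = 10 edges. P[all 10 edges red] = (1/2)^10, and likewise for blue, so P[monochromatic] = 2·(1/2)^10 = 2^{1 − 10} = 1/512.
Summing: E[X] = C(49, 5) · 2^{1 − 10} = 1906884 · 1/512 = 476721/128.
Numerically: E[X] ≈ 3724.382812.

E[X] = C(49,5)·2^(1−C(5,2)) = 476721/128 ≈ 3724.382812.


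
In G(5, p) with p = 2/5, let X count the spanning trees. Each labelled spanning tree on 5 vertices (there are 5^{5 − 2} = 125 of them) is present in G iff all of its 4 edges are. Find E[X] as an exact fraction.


K_5 has 5^{5 − 2} = 125 labelled spanning trees.
For each such spanning tree H, let X_H = 1 if all 4 edges of H are present in G. Then P[X_H = 1] = p^{4} = (2/5)^{4} = 16/625.
By linearity: E[X] = Σ_H E[X_H] = 125 · p^{4} = 125 · 16/625 = 16/5.
Numerically: E[X] ≈ 3.2.

E[X] = 125 · (2/5)^{4} = 16/5 ≈ 3.2.


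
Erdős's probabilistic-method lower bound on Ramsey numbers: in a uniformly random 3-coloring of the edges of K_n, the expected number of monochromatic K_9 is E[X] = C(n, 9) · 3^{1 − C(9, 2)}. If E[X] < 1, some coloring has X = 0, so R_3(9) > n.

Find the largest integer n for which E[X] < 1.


We need C(n, 9) · 3^{1 − 36} < 1, i.e. C(n, 9) < 3^{36 − 1} = 50031545098999707.
Check values of n near the boundary:
  n = 295: C(295, 9) = 41221140106119260; 41221140106119260 < 50031545098999707? YES
  n = 296: C(296, 9) = 42513789098994080; 42513789098994080 < 50031545098999707? YES
  n = 297: C(297, 9) = 43842345008337645; 43842345008337645 < 50031545098999707? YES
  n = 298: C(298, 9) = 45207677551849890; 45207677551849890 < 50031545098999707? YES
  n = 299: C(299, 9) = 46610674441390059; 46610674441390059 < 50031545098999707? YES
  n = 300: C(300, 9) = 48052241692154700; 48052241692154700 < 50031545098999707? YES
  n = 301: C(301, 9) = 49533303936090975; 49533303936090975 < 50031545098999707? YES
  n = 302: C(302, 9) = 51054804739588650; 51054804739588650 < 50031545098999707? NO
The largest n with C(n, 9) < 50031545098999707 is n = 301 (where E[X] = 16511101312030325/16677181699666569 ≈ 0.990). Hence R_3(9) > 301, i.e. R_3(9) ≥ 302.

Largest n = 301; hence R_3(9) > 301.


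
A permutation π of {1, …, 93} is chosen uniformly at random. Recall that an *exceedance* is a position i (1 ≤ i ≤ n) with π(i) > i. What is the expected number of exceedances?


Write X = Σ_{i=1}^{93} X_i, where X_i = 1_{π(i) > i}.
For each fixed i, π(i) is uniform over {1, …, 93} (marginal of a uniform permutation), so P[π(i) > i] = (n − i)/n. Summing: Σ_{i=1}^{93} (n − i)/n = (0 + 1 + … + 92)/93 = 93(93 − 1)/(2·93) = (93 − 1)/2.
Hence E[X] = Σ_{i=1}^{93} (93 − i)/93 = 46 ≈ 46.0000.

E[X] = 46 = 46.0000.


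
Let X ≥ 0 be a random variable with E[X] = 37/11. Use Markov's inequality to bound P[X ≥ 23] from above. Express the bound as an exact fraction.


μ = E[X] = 37/11, a = 23.
Markov: P[X ≥ 23] ≤ μ/a = (37/11)/23 = 37/253.
Numerically: ≈ 0.1462.
(Since a = 23 > μ = 3.3636, the bound 37/253 is < 1 and informative.)

P[X ≥ 23] ≤ 37/253 ≈ 0.1462.


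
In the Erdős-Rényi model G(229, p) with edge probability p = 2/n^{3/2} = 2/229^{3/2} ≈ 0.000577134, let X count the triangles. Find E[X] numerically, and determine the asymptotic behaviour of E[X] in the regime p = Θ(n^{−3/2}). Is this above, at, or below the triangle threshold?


Number of potential triangles: C(229, 3) = 1975354.
Each occurs with probability p³ ≈ (0.000577134)³ ≈ 1.92234050e-10.
By linearity: E[X] = C(229, 3)·p³ ≈ 1975354 · 1.92234050e-10 ≈ 0.000380.
Since α = 3/2 > 1, p = c/n^{3/2} = o(1/n) is below the triangle threshold p ~ 1/n. Asymptotically E[X] ~ (c³/6)·n^{3(1−α)} = (2³/6)·n^{-1.5} → 0, so by Markov's inequality G has no triangles w.h.p.

E[X] ≈ 0.000380; in regime p = Θ(1/n^{3/2}) E[X] tends to 0 (below the triangle threshold p ~ 1/n).


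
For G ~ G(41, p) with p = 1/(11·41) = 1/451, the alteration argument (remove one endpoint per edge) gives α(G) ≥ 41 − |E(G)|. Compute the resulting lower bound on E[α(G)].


E[|E(G)|] = C(41, 2)·p = 820 · (1/451) = 20/11.
E[α(G)] ≥ n − E[|E(G)|] = 41 − 20/11 = 431/11.
Numerically: ≈ 39.181818.
(This is only a lower bound; the true E[α(G)] may be larger.)

E[α(G)] ≥ 431/11 ≈ 39.181818.


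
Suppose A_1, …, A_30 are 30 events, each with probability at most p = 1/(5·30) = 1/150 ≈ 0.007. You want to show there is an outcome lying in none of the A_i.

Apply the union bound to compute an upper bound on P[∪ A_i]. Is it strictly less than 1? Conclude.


Union bound: P[∪_{i=1}^{30} A_i] ≤ Σ_i P[A_i] ≤ 30·p = 30·(1/150) = 1/5.
Numerically: 1/5 ≈ 0.200.
Is 1/5 < 1? YES.
Since P[∪ A_i] ≤ 1/5 < 1, the complement has P[∩ A_i^c] ≥ 1 − 1/5 = 4/5 > 0, so some outcome avoids every A_i.

30·p = 1/5 ≈ 0.200; existence CERTIFIED by the union bound.


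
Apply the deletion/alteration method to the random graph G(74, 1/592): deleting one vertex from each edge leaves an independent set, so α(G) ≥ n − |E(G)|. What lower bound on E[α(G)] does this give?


E[|E(G)|] = C(74, 2)·p = 2701 · (1/592) = 73/16.
E[α(G)] ≥ n − E[|E(G)|] = 74 − 73/16 = 1111/16.
Numerically: ≈ 69.4375.
(This is only a lower bound; the true E[α(G)] may be larger.)

E[α(G)] ≥ 1111/16 ≈ 69.4375.


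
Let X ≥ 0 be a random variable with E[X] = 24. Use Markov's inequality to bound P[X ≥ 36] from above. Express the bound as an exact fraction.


μ = E[X] = 24, a = 36.
Markov: P[X ≥ 36] ≤ μ/a = (24)/36 = 2/3.
Numerically: ≈ 0.6667.
(Since a = 36 > μ = 24.0000, the bound 2/3 is < 1 and informative.)

P[X ≥ 36] ≤ 2/3 ≈ 0.6667.


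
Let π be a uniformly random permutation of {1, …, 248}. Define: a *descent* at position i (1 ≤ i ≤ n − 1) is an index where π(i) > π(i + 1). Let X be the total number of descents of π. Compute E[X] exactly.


Write X = Σ X_I over i = 1, …, 247, with X_I the indicator of one descent.
There are 247 indicators.
For each fixed i, the pair (π(i), π(i+1)) is a uniformly random ordered pair of distinct values from {1, …, 248}; by symmetry P[π(i) > π(i+1)] = 1/2.
By linearity: E[X] = 247 · (1/2) = (248 − 1) · (1/2) = 247/2 ≈ 123.500000.

E[X] = 247/2 = 123.500000.


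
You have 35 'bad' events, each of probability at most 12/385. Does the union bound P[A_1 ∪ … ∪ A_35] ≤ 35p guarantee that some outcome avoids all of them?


Union bound: P[∪_{i=1}^{35} A_i] ≤ Σ_i P[A_i] ≤ 35·p = 35·(12/385) = 12/11.
Numerically: 12/11 ≈ 1.091.
Is 12/11 < 1? NO.
Since the bound 12/11 is ≥ 1, the union bound is uninformative here; it does NOT by itself certify existence.

35·p = 12/11 ≈ 1.091; existence NOT certified by the union bound.


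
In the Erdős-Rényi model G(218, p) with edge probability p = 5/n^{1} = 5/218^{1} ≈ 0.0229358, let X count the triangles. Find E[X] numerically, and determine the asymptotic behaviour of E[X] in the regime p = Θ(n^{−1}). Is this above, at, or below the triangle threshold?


Number of potential triangles: C(218, 3) = 1703016.
Each occurs with probability p³ ≈ (0.0229358)³ ≈ 1.20653669e-05.
By linearity: E[X] = C(218, 3)·p³ ≈ 1703016 · 1.20653669e-05 ≈ 20.547513.
Here α = 1, so p = 5/n is exactly at the triangle threshold p ~ 1/n. Asymptotically E[X] → c³/6 = 5³/6 = 125/6 ≈ 20.833333, a bounded constant. In this regime the triangle count is asymptotically Poisson(c³/6).

E[X] ≈ 20.547513; in regime p = Θ(1/n^{1}) E[X] stays bounded (at the triangle threshold p ~ 1/n).
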